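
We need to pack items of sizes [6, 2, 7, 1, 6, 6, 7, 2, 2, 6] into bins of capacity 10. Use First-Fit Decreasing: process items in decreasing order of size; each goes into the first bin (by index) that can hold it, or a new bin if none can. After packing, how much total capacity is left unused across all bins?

Sorted descending: 7, 7, 6, 6, 6, 6, 2, 2, 2, 1.
Put 7 in bin 1; 3 remain.
Put 7 in bin 2; 3 remain.
Put 6 in bin 3; 4 remain.
Put 6 in bin 4; 4 remain.
Put 6 in bin 5; 4 remain.
Put 6 in bin 6; 4 remain.
Put 2 in bin 1; 1 remain.
Put 2 in bin 2; 1 remain.
Put 2 in bin 3; 2 remain.
Put 1 in bin 1; 0 remain.
6 bins × 10 = 60; used 45; unused 15.

15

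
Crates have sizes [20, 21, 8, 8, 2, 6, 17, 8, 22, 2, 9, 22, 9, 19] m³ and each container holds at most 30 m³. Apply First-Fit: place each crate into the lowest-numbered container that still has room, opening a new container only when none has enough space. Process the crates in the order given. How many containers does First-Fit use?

20 m³ → container 1 (remaining 10 m³)
21 m³ → container 2 (remaining 9 m³)
8 m³ → container 1 (remaining 2 m³)
8 m³ → container 2 (remaining 1 m³)
2 m³ → container 1 (remaining 0 m³)
6 m³ → container 3 (remaining 24 m³)
17 m³ → container 3 (remaining 7 m³)
8 m³ → container 4 (remaining 22 m³)
22 m³ → container 4 (remaining 0 m³)
2 m³ → container 3 (remaining 5 m³)
9 m³ → container 5 (remaining 21 m³)
22 m³ → container 6 (remaining 8 m³)
9 m³ → container 5 (remaining 12 m³)
19 m³ → container 7 (remaining 11 m³)

7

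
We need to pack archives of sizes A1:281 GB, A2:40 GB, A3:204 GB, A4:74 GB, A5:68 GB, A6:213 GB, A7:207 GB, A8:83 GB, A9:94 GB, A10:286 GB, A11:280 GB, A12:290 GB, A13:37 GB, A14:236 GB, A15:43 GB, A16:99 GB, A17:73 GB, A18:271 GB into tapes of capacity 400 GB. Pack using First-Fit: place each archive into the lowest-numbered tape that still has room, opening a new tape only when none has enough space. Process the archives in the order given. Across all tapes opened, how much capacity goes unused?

A1 (281 GB) → tape 1 (remaining 119 GB)
A2 (40 GB) → tape 1 (remaining 79 GB)
A3 (204 GB) → tape 2 (remaining 196 GB)
A4 (74 GB) → tape 1 (remaining 5 GB)
A5 (68 GB) → tape 2 (remaining 128 GB)
A6 (213 GB) → tape 3 (remaining 187 GB)
A7 (207 GB) → tape 4 (remaining 193 GB)
A8 (83 GB) → tape 2 (remaining 45 GB)
A9 (94 GB) → tape 3 (remaining 93 GB)
A10 (286 GB) → tape 5 (remaining 114 GB)
A11 (280 GB) → tape 6 (remaining 120 GB)
A12 (290 GB) → tape 7 (remaining 110 GB)
A13 (37 GB) → tape 2 (remaining 8 GB)
A14 (236 GB) → tape 8 (remaining 164 GB)
A15 (43 GB) → tape 3 (remaining 50 GB)
A16 (99 GB) → tape 4 (remaining 94 GB)
A17 (73 GB) → tape 4 (remaining 21 GB)
A18 (271 GB) → tape 9 (remaining 129 GB)
9 tapes × 400 GB = 3600 GB; used 2879 GB; unused 721 GB.

721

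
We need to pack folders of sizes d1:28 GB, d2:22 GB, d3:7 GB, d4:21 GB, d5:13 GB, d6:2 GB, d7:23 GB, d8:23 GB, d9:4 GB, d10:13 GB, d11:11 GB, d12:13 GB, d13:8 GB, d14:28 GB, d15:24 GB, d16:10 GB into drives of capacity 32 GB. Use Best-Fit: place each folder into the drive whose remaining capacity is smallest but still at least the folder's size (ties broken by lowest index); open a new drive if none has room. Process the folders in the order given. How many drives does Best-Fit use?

9 drives

d1 (28 GB) → drive 1 (remaining 4 GB)
d2 (22 GB) → drive 2 (remaining 10 GB)
d3 (7 GB) → drive 2 (remaining 3 GB)
d4 (21 GB) → drive 3 (remaining 11 GB)
d5 (13 GB) → drive 4 (remaining 19 GB)
d6 (2 GB) → drive 2 (remaining 1 GB)
d7 (23 GB) → drive 5 (remaining 9 GB)
d8 (23 GB) → drive 6 (remaining 9 GB)
d9 (4 GB) → drive 1 (remaining 0 GB)
d10 (13 GB) → drive 4 (remaining 6 GB)
d11 (11 GB) → drive 3 (remaining 0 GB)
d12 (13 GB) → drive 7 (remaining 19 GB)
d13 (8 GB) → drive 5 (remaining 1 GB)
d14 (28 GB) → drive 8 (remaining 4 GB)
d15 (24 GB) → drive 9 (remaining 8 GB)
d16 (10 GB) → drive 7 (remaining 9 GB)
Final drives: [28,4] [22,7,2] [21,11] [13,13] [23,8] [23] [13,10] [28] [24].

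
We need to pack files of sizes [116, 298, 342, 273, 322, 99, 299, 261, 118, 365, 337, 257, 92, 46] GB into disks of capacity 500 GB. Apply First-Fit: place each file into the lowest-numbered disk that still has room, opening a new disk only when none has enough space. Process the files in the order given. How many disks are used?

116 GB → disk 1 (remaining 384 GB)
298 GB → disk 1 (remaining 86 GB)
342 GB → disk 2 (remaining 158 GB)
273 GB → disk 3 (remaining 227 GB)
322 GB → disk 4 (remaining 178 GB)
99 GB → disk 2 (remaining 59 GB)
299 GB → disk 5 (remaining 201 GB)
261 GB → disk 6 (remaining 239 GB)
118 GB → disk 3 (remaining 109 GB)
365 GB → disk 7 (remaining 135 GB)
337 GB → disk 8 (remaining 163 GB)
257 GB → disk 9 (remaining 243 GB)
92 GB → disk 3 (remaining 17 GB)
46 GB → disk 1 (remaining 40 GB)
Final disks: [116,298,46] [342,99] [273,118,92] [322] [299] [261] [365] [337] [257].

9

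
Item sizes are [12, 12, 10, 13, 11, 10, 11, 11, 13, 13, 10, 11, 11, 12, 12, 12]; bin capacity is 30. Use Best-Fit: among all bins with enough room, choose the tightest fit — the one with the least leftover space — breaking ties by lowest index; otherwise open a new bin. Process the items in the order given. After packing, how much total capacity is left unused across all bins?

56

Put 12 in bin 1; 18 remain.
Put 12 in bin 1; 6 remain.
Put 10 in bin 2; 20 remain.
Put 13 in bin 2; 7 remain.
Put 11 in bin 3; 19 remain.
Put 10 in bin 3; 9 remain.
Put 11 in bin 4; 19 remain.
Put 11 in bin 4; 8 remain.
Put 13 in bin 5; 17 remain.
Put 13 in bin 5; 4 remain.
Put 10 in bin 6; 20 remain.
Put 11 in bin 6; 9 remain.
Put 11 in bin 7; 19 remain.
Put 12 in bin 7; 7 remain.
Put 12 in bin 8; 18 remain.
Put 12 in bin 8; 6 remain.
8 bins × 30 = 240; used 184; unused 56.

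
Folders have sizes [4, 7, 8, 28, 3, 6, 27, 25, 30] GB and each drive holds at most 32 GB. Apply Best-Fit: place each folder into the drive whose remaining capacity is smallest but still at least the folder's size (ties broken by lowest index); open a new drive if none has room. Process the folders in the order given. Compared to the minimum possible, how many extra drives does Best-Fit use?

Best-Fit: [4,7,8,6] [28,3] [27] [25] [30] → 5 drives.
Total size 138 GB; any packing needs at least ⌈138/32⌉ = 5 drives.
So 5 is already optimal.

0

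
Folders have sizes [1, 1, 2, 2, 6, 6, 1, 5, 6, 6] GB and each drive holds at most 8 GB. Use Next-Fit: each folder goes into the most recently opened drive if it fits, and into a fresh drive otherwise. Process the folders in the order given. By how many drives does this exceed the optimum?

Next-Fit: [1,1,2,2] [6] [6,1] [5] [6] [6] → 6 drives.
Total size 36 GB; any packing needs at least ⌈36/8⌉ = 5 drives.
An optimal packing achieves that bound: [6,2] [6,2] [6,1,1] [6,1] [5] → 5 drives.
Excess: 6 − 5 = 1.

1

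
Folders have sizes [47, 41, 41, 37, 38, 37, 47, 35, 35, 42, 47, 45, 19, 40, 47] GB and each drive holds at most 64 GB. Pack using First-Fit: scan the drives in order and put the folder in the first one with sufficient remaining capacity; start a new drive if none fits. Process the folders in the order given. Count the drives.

Put 47 GB in drive 1; 17 GB remain.
Put 41 GB in drive 2; 23 GB remain.
Put 41 GB in drive 3; 23 GB remain.
Put 37 GB in drive 4; 27 GB remain.
Put 38 GB in drive 5; 26 GB remain.
Put 37 GB in drive 6; 27 GB remain.
Put 47 GB in drive 7; 17 GB remain.
Put 35 GB in drive 8; 29 GB remain.
Put 35 GB in drive 9; 29 GB remain.
Put 42 GB in drive 10; 22 GB remain.
Put 47 GB in drive 11; 17 GB remain.
Put 45 GB in drive 12; 19 GB remain.
Put 19 GB in drive 2; 4 GB remain.
Put 40 GB in drive 13; 24 GB remain.
Put 47 GB in drive 14; 17 GB remain.

14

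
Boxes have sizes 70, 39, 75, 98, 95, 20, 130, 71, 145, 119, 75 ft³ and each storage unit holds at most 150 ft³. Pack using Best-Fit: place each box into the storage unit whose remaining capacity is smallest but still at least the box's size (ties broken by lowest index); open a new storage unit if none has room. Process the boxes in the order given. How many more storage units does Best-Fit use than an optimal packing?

Best-Fit: [70,39,20] [75,71] [98] [95] [130] [145] [119] [75] → 8 storage units.
Total size 937 ft³; any packing needs at least ⌈937/150⌉ = 7 storage units.
An optimal packing achieves that bound: [145] [130,20] [119] [98,39] [95] [75,75] [71,70] → 7 storage units.
Excess: 8 − 7 = 1.

1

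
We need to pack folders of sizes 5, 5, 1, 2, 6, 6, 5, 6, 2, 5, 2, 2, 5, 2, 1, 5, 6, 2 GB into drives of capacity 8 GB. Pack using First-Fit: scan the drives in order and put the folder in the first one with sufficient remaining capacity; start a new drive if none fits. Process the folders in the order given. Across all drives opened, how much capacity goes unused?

5 GB → drive 1 (remaining 3 GB)
5 GB → drive 2 (remaining 3 GB)
1 GB → drive 1 (remaining 2 GB)
2 GB → drive 1 (remaining 0 GB)
6 GB → drive 3 (remaining 2 GB)
6 GB → drive 4 (remaining 2 GB)
5 GB → drive 5 (remaining 3 GB)
6 GB → drive 6 (remaining 2 GB)
2 GB → drive 2 (remaining 1 GB)
5 GB → drive 7 (remaining 3 GB)
2 GB → drive 3 (remaining 0 GB)
2 GB → drive 4 (remaining 0 GB)
5 GB → drive 8 (remaining 3 GB)
2 GB → drive 5 (remaining 1 GB)
1 GB → drive 2 (remaining 0 GB)
5 GB → drive 9 (remaining 3 GB)
6 GB → drive 10 (remaining 2 GB)
2 GB → drive 6 (remaining 0 GB)
10 drives × 8 GB = 80 GB; used 68 GB; unused 12 GB.

12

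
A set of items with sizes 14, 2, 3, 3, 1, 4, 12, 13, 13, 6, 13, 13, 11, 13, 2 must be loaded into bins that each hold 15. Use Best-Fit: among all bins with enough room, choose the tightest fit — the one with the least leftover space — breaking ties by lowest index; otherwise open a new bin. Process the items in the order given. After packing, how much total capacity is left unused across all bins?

27

bin 1: place 14, 1 left
bin 2: place 2, 13 left
bin 2: place 3, 10 left
bin 2: place 3, 7 left
bin 1: place 1, 0 left
bin 2: place 4, 3 left
bin 3: place 12, 3 left
bin 4: place 13, 2 left
bin 5: place 13, 2 left
bin 6: place 6, 9 left
bin 7: place 13, 2 left
bin 8: place 13, 2 left
bin 9: place 11, 4 left
bin 10: place 13, 2 left
bin 4: place 2, 0 left
10 bins × 15 = 150; used 123; unused 27.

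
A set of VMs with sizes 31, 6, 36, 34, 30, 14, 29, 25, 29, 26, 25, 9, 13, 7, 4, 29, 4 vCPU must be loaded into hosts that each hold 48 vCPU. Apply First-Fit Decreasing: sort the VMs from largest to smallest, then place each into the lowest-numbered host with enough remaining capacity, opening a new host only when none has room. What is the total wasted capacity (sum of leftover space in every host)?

Sorted descending: 36, 34, 31, 30, 29, 29, 29, 26, 25, 25, 14, 13, 9, 7, 6, 4, 4.
Put 36 vCPU in host 1; 12 vCPU remain.
Put 34 vCPU in host 2; 14 vCPU remain.
Put 31 vCPU in host 3; 17 vCPU remain.
Put 30 vCPU in host 4; 18 vCPU remain.
Put 29 vCPU in host 5; 19 vCPU remain.
Put 29 vCPU in host 6; 19 vCPU remain.
Put 29 vCPU in host 7; 19 vCPU remain.
Put 26 vCPU in host 8; 22 vCPU remain.
Put 25 vCPU in host 9; 23 vCPU remain.
Put 25 vCPU in host 10; 23 vCPU remain.
Put 14 vCPU in host 2; 0 vCPU remain.
Put 13 vCPU in host 3; 4 vCPU remain.
Put 9 vCPU in host 1; 3 vCPU remain.
Put 7 vCPU in host 4; 11 vCPU remain.
Put 6 vCPU in host 4; 5 vCPU remain.
Put 4 vCPU in host 3; 0 vCPU remain.
Put 4 vCPU in host 4; 1 vCPU remain.
10 hosts × 48 vCPU = 480 vCPU; used 351 vCPU; unused 129 vCPU.

129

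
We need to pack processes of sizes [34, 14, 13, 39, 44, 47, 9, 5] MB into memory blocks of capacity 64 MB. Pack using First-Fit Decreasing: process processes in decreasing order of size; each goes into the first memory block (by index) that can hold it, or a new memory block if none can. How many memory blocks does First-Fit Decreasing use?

4

Sorted descending: 47, 44, 39, 34, 14, 13, 9, 5.
47 MB → memory block 1 (remaining 17 MB)
44 MB → memory block 2 (remaining 20 MB)
39 MB → memory block 3 (remaining 25 MB)
34 MB → memory block 4 (remaining 30 MB)
14 MB → memory block 1 (remaining 3 MB)
13 MB → memory block 2 (remaining 7 MB)
9 MB → memory block 3 (remaining 16 MB)
5 MB → memory block 2 (remaining 2 MB)
Final memory blocks: [47,14] [44,13,5] [39,9] [34].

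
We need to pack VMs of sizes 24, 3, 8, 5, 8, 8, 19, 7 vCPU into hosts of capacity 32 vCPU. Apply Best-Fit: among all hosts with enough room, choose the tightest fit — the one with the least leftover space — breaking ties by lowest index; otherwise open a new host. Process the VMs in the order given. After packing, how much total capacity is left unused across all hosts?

14

Put 24 vCPU in host 1; 8 vCPU remain.
Put 3 vCPU in host 1; 5 vCPU remain.
Put 8 vCPU in host 2; 24 vCPU remain.
Put 5 vCPU in host 1; 0 vCPU remain.
Put 8 vCPU in host 2; 16 vCPU remain.
Put 8 vCPU in host 2; 8 vCPU remain.
Put 19 vCPU in host 3; 13 vCPU remain.
Put 7 vCPU in host 2; 1 vCPU remain.
3 hosts × 32 vCPU = 96 vCPU; used 82 vCPU; unused 14 vCPU.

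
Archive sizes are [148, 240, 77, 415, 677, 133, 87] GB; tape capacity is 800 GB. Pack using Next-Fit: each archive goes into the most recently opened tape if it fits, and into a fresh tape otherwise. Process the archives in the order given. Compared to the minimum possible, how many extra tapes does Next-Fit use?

Next-Fit: [148,240,77] [415] [677] [133,87] → 4 tapes.
Total size 1777 GB; any packing needs at least ⌈1777/800⌉ = 3 tapes.
An optimal packing achieves that bound: [677,87] [415,240,133] [148,77] → 3 tapes.
Excess: 4 − 3 = 1.

1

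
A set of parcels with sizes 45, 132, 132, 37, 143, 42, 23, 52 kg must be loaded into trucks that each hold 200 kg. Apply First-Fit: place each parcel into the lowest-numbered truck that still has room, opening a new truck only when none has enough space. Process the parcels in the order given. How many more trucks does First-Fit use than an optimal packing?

First-Fit: [45,132,23] [132,37] [143,42] [52] → 4 trucks.
Total size 606 kg; any packing needs at least ⌈606/200⌉ = 4 trucks.
So 4 is already optimal.

0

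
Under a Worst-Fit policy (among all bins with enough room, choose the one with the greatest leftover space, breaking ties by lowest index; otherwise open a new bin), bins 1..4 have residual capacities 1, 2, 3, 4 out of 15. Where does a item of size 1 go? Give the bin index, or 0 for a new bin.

Bins with room: bin 1 (1), bin 2 (2), bin 3 (3), bin 4 (4).
Most room is bin 4 with 4 free.

4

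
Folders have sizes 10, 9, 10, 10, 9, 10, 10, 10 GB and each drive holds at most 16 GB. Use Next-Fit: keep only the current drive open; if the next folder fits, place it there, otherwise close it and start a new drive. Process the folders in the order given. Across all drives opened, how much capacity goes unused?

50

Put 10 GB in drive 1; 6 GB remain.
Put 9 GB in drive 2; 7 GB remain.
Put 10 GB in drive 3; 6 GB remain.
Put 10 GB in drive 4; 6 GB remain.
Put 9 GB in drive 5; 7 GB remain.
Put 10 GB in drive 6; 6 GB remain.
Put 10 GB in drive 7; 6 GB remain.
Put 10 GB in drive 8; 6 GB remain.
8 drives × 16 GB = 128 GB; used 78 GB; unused 50 GB.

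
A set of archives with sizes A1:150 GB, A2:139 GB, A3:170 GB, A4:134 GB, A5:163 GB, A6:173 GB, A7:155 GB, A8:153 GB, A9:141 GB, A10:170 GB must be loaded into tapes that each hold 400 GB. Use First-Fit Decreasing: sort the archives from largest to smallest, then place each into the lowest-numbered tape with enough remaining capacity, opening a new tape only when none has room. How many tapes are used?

Sorted descending: 173, 170, 170, 163, 155, 153, 150, 141, 139, 134.
tape 1: place 173 GB, 227 GB left
tape 1: place 170 GB, 57 GB left
tape 2: place 170 GB, 230 GB left
tape 2: place 163 GB, 67 GB left
tape 3: place 155 GB, 245 GB left
tape 3: place 153 GB, 92 GB left
tape 4: place 150 GB, 250 GB left
tape 4: place 141 GB, 109 GB left
tape 5: place 139 GB, 261 GB left
tape 5: place 134 GB, 127 GB left

5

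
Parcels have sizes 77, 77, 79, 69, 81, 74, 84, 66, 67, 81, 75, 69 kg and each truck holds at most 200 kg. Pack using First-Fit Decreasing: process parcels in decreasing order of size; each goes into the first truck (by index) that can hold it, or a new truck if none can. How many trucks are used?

6

Sorted descending: 84, 81, 81, 79, 77, 77, 75, 74, 69, 69, 67, 66.
Put 84 kg in truck 1; 116 kg remain.
Put 81 kg in truck 1; 35 kg remain.
Put 81 kg in truck 2; 119 kg remain.
Put 79 kg in truck 2; 40 kg remain.
Put 77 kg in truck 3; 123 kg remain.
Put 77 kg in truck 3; 46 kg remain.
Put 75 kg in truck 4; 125 kg remain.
Put 74 kg in truck 4; 51 kg remain.
Put 69 kg in truck 5; 131 kg remain.
Put 69 kg in truck 5; 62 kg remain.
Put 67 kg in truck 6; 133 kg remain.
Put 66 kg in truck 6; 67 kg remain.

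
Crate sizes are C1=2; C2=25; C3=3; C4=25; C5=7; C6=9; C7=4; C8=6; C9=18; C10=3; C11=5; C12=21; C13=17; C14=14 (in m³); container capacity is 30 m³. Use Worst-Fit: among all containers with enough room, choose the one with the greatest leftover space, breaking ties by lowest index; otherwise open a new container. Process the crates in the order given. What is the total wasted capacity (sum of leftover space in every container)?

51

C1 (2 m³) → container 1 (remaining 28 m³)
C2 (25 m³) → container 1 (remaining 3 m³)
C3 (3 m³) → container 1 (remaining 0 m³)
C4 (25 m³) → container 2 (remaining 5 m³)
C5 (7 m³) → container 3 (remaining 23 m³)
C6 (9 m³) → container 3 (remaining 14 m³)
C7 (4 m³) → container 3 (remaining 10 m³)
C8 (6 m³) → container 3 (remaining 4 m³)
C9 (18 m³) → container 4 (remaining 12 m³)
C10 (3 m³) → container 4 (remaining 9 m³)
C11 (5 m³) → container 4 (remaining 4 m³)
C12 (21 m³) → container 5 (remaining 9 m³)
C13 (17 m³) → container 6 (remaining 13 m³)
C14 (14 m³) → container 7 (remaining 16 m³)
7 containers × 30 m³ = 210 m³; used 159 m³; unused 51 m³.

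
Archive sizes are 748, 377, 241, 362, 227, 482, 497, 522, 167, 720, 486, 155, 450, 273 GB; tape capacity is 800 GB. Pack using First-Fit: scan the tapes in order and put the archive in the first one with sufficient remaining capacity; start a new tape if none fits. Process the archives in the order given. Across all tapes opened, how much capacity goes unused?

1493

tape 1: place 748 GB, 52 GB left
tape 2: place 377 GB, 423 GB left
tape 2: place 241 GB, 182 GB left
tape 3: place 362 GB, 438 GB left
tape 3: place 227 GB, 211 GB left
tape 4: place 482 GB, 318 GB left
tape 5: place 497 GB, 303 GB left
tape 6: place 522 GB, 278 GB left
tape 2: place 167 GB, 15 GB left
tape 7: place 720 GB, 80 GB left
tape 8: place 486 GB, 314 GB left
tape 3: place 155 GB, 56 GB left
tape 9: place 450 GB, 350 GB left
tape 4: place 273 GB, 45 GB left
9 tapes × 800 GB = 7200 GB; used 5707 GB; unused 1493 GB.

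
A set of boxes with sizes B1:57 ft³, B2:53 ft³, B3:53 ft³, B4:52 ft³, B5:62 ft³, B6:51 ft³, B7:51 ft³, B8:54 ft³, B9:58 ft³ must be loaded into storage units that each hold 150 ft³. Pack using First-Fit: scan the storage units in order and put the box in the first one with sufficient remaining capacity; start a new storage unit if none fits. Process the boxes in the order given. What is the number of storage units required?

storage unit 1: place B1 (57 ft³), 93 ft³ left
storage unit 1: place B2 (53 ft³), 40 ft³ left
storage unit 2: place B3 (53 ft³), 97 ft³ left
storage unit 2: place B4 (52 ft³), 45 ft³ left
storage unit 3: place B5 (62 ft³), 88 ft³ left
storage unit 3: place B6 (51 ft³), 37 ft³ left
storage unit 4: place B7 (51 ft³), 99 ft³ left
storage unit 4: place B8 (54 ft³), 45 ft³ left
storage unit 5: place B9 (58 ft³), 92 ft³ left

5 storage units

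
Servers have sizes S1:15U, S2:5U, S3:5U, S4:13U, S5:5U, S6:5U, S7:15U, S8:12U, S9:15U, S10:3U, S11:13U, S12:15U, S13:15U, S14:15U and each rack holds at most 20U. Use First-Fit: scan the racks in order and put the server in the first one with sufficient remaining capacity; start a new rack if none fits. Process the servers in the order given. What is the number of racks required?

10 racks

S1 (15U) → rack 1 (remaining 5U)
S2 (5U) → rack 1 (remaining 0U)
S3 (5U) → rack 2 (remaining 15U)
S4 (13U) → rack 2 (remaining 2U)
S5 (5U) → rack 3 (remaining 15U)
S6 (5U) → rack 3 (remaining 10U)
S7 (15U) → rack 4 (remaining 5U)
S8 (12U) → rack 5 (remaining 8U)
S9 (15U) → rack 6 (remaining 5U)
S10 (3U) → rack 3 (remaining 7U)
S11 (13U) → rack 7 (remaining 7U)
S12 (15U) → rack 8 (remaining 5U)
S13 (15U) → rack 9 (remaining 5U)
S14 (15U) → rack 10 (remaining 5U)
Final racks: [15,5] [5,13] [5,5,3] [15] [12] [15] [13] [15] [15] [15].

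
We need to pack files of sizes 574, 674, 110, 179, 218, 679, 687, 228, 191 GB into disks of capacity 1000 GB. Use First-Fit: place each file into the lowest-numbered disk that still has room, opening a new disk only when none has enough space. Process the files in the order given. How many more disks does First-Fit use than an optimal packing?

0

First-Fit: [574,110,179] [674,218] [679,228] [687,191] → 4 disks.
Total size 3540 GB; any packing needs at least ⌈3540/1000⌉ = 4 disks.
So 4 is already optimal.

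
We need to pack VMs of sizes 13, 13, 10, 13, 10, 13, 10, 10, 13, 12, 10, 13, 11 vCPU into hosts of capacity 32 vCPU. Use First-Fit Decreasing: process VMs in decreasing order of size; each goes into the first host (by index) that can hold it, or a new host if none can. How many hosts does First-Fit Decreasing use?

6 hosts

Sorted descending: 13, 13, 13, 13, 13, 13, 12, 11, 10, 10, 10, 10, 10.
Put 13 vCPU in host 1; 19 vCPU remain.
Put 13 vCPU in host 1; 6 vCPU remain.
Put 13 vCPU in host 2; 19 vCPU remain.
Put 13 vCPU in host 2; 6 vCPU remain.
Put 13 vCPU in host 3; 19 vCPU remain.
Put 13 vCPU in host 3; 6 vCPU remain.
Put 12 vCPU in host 4; 20 vCPU remain.
Put 11 vCPU in host 4; 9 vCPU remain.
Put 10 vCPU in host 5; 22 vCPU remain.
Put 10 vCPU in host 5; 12 vCPU remain.
Put 10 vCPU in host 5; 2 vCPU remain.
Put 10 vCPU in host 6; 22 vCPU remain.
Put 10 vCPU in host 6; 12 vCPU remain.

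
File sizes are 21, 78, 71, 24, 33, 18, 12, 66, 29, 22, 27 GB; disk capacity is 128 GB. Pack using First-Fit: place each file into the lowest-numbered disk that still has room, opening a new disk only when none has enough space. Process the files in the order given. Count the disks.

21 GB → disk 1 (remaining 107 GB)
78 GB → disk 1 (remaining 29 GB)
71 GB → disk 2 (remaining 57 GB)
24 GB → disk 1 (remaining 5 GB)
33 GB → disk 2 (remaining 24 GB)
18 GB → disk 2 (remaining 6 GB)
12 GB → disk 3 (remaining 116 GB)
66 GB → disk 3 (remaining 50 GB)
29 GB → disk 3 (remaining 21 GB)
22 GB → disk 4 (remaining 106 GB)
27 GB → disk 4 (remaining 79 GB)

4 disks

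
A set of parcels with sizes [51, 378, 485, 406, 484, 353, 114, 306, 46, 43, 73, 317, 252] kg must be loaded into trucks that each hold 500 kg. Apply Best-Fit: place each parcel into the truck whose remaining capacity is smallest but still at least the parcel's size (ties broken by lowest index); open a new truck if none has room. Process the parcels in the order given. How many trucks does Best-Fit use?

51 kg → truck 1 (remaining 449 kg)
378 kg → truck 1 (remaining 71 kg)
485 kg → truck 2 (remaining 15 kg)
406 kg → truck 3 (remaining 94 kg)
484 kg → truck 4 (remaining 16 kg)
353 kg → truck 5 (remaining 147 kg)
114 kg → truck 5 (remaining 33 kg)
306 kg → truck 6 (remaining 194 kg)
46 kg → truck 1 (remaining 25 kg)
43 kg → truck 3 (remaining 51 kg)
73 kg → truck 6 (remaining 121 kg)
317 kg → truck 7 (remaining 183 kg)
252 kg → truck 8 (remaining 248 kg)
Final trucks: [51,378,46] [485] [406,43] [484] [353,114] [306,73] [317] [252].

8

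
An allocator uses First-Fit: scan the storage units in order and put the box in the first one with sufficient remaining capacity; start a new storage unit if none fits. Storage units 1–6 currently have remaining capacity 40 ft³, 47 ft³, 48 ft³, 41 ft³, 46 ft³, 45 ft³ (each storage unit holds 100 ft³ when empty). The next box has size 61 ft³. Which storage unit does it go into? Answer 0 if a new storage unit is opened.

0

No storage unit has ≥ 61 ft³ free, so a new storage unit is opened.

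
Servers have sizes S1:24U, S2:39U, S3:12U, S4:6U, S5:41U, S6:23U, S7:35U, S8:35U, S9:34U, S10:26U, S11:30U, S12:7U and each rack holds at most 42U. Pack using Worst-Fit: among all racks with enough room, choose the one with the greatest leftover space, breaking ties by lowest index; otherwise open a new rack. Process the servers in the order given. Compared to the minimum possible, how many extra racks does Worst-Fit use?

0

Worst-Fit: [24,12,6] [39] [41] [23,7] [35] [35] [34] [26] [30] → 9 racks.
9 servers exceed 21U (half the capacity), and no two of those can share a rack, so at least 9 racks are needed.
So 9 is already optimal.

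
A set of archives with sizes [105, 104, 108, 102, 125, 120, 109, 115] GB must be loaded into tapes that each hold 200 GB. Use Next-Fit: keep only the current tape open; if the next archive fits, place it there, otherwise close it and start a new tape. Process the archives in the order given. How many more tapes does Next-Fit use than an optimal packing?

Next-Fit: [105] [104] [108] [102] [125] [120] [109] [115] → 8 tapes.
8 archives exceed 100 GB (half the capacity), and no two of those can share a tape, so at least 8 tapes are needed.
So 8 is already optimal.

0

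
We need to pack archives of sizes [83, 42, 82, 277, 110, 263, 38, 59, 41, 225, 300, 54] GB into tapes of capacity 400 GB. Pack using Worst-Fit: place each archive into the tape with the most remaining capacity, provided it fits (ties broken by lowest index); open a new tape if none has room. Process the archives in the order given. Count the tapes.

5

tape 1: place 83 GB, 317 GB left
tape 1: place 42 GB, 275 GB left
tape 1: place 82 GB, 193 GB left
tape 2: place 277 GB, 123 GB left
tape 1: place 110 GB, 83 GB left
tape 3: place 263 GB, 137 GB left
tape 3: place 38 GB, 99 GB left
tape 2: place 59 GB, 64 GB left
tape 3: place 41 GB, 58 GB left
tape 4: place 225 GB, 175 GB left
tape 5: place 300 GB, 100 GB left
tape 4: place 54 GB, 121 GB left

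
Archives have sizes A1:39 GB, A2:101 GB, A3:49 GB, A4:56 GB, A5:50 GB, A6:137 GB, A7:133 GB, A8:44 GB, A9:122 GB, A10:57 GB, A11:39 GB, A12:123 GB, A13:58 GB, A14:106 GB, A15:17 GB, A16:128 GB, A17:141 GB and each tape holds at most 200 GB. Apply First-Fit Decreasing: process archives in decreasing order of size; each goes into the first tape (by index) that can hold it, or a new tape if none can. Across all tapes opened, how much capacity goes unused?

Sorted descending: 141, 137, 133, 128, 123, 122, 106, 101, 58, 57, 56, 50, 49, 44, 39, 39, 17.
Put 141 GB in tape 1; 59 GB remain.
Put 137 GB in tape 2; 63 GB remain.
Put 133 GB in tape 3; 67 GB remain.
Put 128 GB in tape 4; 72 GB remain.
Put 123 GB in tape 5; 77 GB remain.
Put 122 GB in tape 6; 78 GB remain.
Put 106 GB in tape 7; 94 GB remain.
Put 101 GB in tape 8; 99 GB remain.
Put 58 GB in tape 1; 1 GB remain.
Put 57 GB in tape 2; 6 GB remain.
Put 56 GB in tape 3; 11 GB remain.
Put 50 GB in tape 4; 22 GB remain.
Put 49 GB in tape 5; 28 GB remain.
Put 44 GB in tape 6; 34 GB remain.
Put 39 GB in tape 7; 55 GB remain.
Put 39 GB in tape 7; 16 GB remain.
Put 17 GB in tape 4; 5 GB remain.
8 tapes × 200 GB = 1600 GB; used 1400 GB; unused 200 GB.

200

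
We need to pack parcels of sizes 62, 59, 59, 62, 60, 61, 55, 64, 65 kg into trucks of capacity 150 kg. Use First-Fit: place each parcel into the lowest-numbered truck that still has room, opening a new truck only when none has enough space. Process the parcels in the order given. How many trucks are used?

truck 1: place 62 kg, 88 kg left
truck 1: place 59 kg, 29 kg left
truck 2: place 59 kg, 91 kg left
truck 2: place 62 kg, 29 kg left
truck 3: place 60 kg, 90 kg left
truck 3: place 61 kg, 29 kg left
truck 4: place 55 kg, 95 kg left
truck 4: place 64 kg, 31 kg left
truck 5: place 65 kg, 85 kg left
Final trucks: [62,59] [59,62] [60,61] [55,64] [65].

5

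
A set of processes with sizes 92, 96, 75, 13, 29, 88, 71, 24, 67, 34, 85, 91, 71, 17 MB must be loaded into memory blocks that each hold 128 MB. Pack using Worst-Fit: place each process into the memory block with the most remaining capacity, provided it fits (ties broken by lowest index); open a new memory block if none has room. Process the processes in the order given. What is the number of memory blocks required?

Put 92 MB in memory block 1; 36 MB remain.
Put 96 MB in memory block 2; 32 MB remain.
Put 75 MB in memory block 3; 53 MB remain.
Put 13 MB in memory block 3; 40 MB remain.
Put 29 MB in memory block 3; 11 MB remain.
Put 88 MB in memory block 4; 40 MB remain.
Put 71 MB in memory block 5; 57 MB remain.
Put 24 MB in memory block 5; 33 MB remain.
Put 67 MB in memory block 6; 61 MB remain.
Put 34 MB in memory block 6; 27 MB remain.
Put 85 MB in memory block 7; 43 MB remain.
Put 91 MB in memory block 8; 37 MB remain.
Put 71 MB in memory block 9; 57 MB remain.
Put 17 MB in memory block 9; 40 MB remain.

9 memory blocks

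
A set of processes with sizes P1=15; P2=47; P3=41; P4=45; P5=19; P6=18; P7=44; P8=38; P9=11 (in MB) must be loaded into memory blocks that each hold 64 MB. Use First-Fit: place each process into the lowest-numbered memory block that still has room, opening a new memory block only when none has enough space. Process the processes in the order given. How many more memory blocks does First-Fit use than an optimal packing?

0

First-Fit: [15,47] [41,19] [45,18] [44,11] [38] → 5 memory blocks.
Total size 278 MB; any packing needs at least ⌈278/64⌉ = 5 memory blocks.
So 5 is already optimal.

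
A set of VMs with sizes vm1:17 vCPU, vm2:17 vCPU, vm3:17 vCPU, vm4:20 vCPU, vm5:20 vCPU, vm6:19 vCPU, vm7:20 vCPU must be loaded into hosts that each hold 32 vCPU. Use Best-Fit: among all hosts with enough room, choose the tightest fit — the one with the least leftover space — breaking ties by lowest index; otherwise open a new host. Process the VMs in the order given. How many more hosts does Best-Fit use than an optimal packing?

Best-Fit: [17] [17] [17] [20] [20] [19] [20] → 7 hosts.
7 VMs exceed 16 vCPU (half the capacity), and no two of those can share a host, so at least 7 hosts are needed.
So 7 is already optimal.

0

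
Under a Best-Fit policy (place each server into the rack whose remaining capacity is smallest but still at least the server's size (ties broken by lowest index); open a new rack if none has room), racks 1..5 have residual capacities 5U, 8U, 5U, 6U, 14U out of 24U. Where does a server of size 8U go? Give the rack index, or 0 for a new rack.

2

Racks with room: rack 2 (8U), rack 5 (14U).
Tightest fit is rack 2 with 8U free.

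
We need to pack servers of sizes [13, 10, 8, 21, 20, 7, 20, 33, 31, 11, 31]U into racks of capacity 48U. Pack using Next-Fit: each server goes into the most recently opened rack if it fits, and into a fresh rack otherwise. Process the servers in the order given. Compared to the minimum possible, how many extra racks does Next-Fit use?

1

Next-Fit: [13,10,8] [21,20,7] [20] [33] [31,11] [31] → 6 racks.
Total size 205U; any packing needs at least ⌈205/48⌉ = 5 racks.
An optimal packing achieves that bound: [33,13] [31,11] [31,10,7] [21,20] [20,8] → 5 racks.
Excess: 6 − 5 = 1.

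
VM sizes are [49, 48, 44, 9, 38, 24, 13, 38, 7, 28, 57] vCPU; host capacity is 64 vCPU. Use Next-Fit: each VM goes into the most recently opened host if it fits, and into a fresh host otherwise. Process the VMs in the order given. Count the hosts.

Put 49 vCPU in host 1; 15 vCPU remain.
Put 48 vCPU in host 2; 16 vCPU remain.
Put 44 vCPU in host 3; 20 vCPU remain.
Put 9 vCPU in host 3; 11 vCPU remain.
Put 38 vCPU in host 4; 26 vCPU remain.
Put 24 vCPU in host 4; 2 vCPU remain.
Put 13 vCPU in host 5; 51 vCPU remain.
Put 38 vCPU in host 5; 13 vCPU remain.
Put 7 vCPU in host 5; 6 vCPU remain.
Put 28 vCPU in host 6; 36 vCPU remain.
Put 57 vCPU in host 7; 7 vCPU remain.
Final hosts: [49] [48] [44,9] [38,24] [13,38,7] [28] [57].

7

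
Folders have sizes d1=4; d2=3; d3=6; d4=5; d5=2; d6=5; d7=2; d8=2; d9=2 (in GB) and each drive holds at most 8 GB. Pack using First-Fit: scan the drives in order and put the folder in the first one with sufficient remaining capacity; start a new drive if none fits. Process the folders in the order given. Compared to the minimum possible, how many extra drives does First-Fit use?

First-Fit: [4,3] [6,2] [5,2] [5,2] [2] → 5 drives.
Total size 31 GB; any packing needs at least ⌈31/8⌉ = 4 drives.
An optimal packing achieves that bound: [6,2] [5,3] [5,2] [4,2,2] → 4 drives.
Excess: 5 − 4 = 1.

1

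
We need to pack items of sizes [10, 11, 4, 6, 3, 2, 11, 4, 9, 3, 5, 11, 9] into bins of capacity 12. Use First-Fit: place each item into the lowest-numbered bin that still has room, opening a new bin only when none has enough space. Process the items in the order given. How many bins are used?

9

10 → bin 1 (remaining 2)
11 → bin 2 (remaining 1)
4 → bin 3 (remaining 8)
6 → bin 3 (remaining 2)
3 → bin 4 (remaining 9)
2 → bin 1 (remaining 0)
11 → bin 5 (remaining 1)
4 → bin 4 (remaining 5)
9 → bin 6 (remaining 3)
3 → bin 4 (remaining 2)
5 → bin 7 (remaining 7)
11 → bin 8 (remaining 1)
9 → bin 9 (remaining 3)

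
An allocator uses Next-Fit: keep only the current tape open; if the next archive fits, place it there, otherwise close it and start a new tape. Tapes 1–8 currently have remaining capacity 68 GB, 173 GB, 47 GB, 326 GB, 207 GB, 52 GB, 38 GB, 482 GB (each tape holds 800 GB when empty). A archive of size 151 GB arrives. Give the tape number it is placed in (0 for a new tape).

8

Next-Fit only looks at tape 8, which has 482 GB free.
151 GB fits there.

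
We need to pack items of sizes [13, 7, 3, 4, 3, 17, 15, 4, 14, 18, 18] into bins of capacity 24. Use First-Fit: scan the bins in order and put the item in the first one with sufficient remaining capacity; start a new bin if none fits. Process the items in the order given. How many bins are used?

13 → bin 1 (remaining 11)
7 → bin 1 (remaining 4)
3 → bin 1 (remaining 1)
4 → bin 2 (remaining 20)
3 → bin 2 (remaining 17)
17 → bin 2 (remaining 0)
15 → bin 3 (remaining 9)
4 → bin 3 (remaining 5)
14 → bin 4 (remaining 10)
18 → bin 5 (remaining 6)
18 → bin 6 (remaining 6)

6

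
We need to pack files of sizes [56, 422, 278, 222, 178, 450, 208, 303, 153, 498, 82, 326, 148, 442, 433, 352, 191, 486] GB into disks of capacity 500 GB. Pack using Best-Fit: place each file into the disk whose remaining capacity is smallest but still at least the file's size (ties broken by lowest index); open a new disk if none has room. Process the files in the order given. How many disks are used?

12

Put 56 GB in disk 1; 444 GB remain.
Put 422 GB in disk 1; 22 GB remain.
Put 278 GB in disk 2; 222 GB remain.
Put 222 GB in disk 2; 0 GB remain.
Put 178 GB in disk 3; 322 GB remain.
Put 450 GB in disk 4; 50 GB remain.
Put 208 GB in disk 3; 114 GB remain.
Put 303 GB in disk 5; 197 GB remain.
Put 153 GB in disk 5; 44 GB remain.
Put 498 GB in disk 6; 2 GB remain.
Put 82 GB in disk 3; 32 GB remain.
Put 326 GB in disk 7; 174 GB remain.
Put 148 GB in disk 7; 26 GB remain.
Put 442 GB in disk 8; 58 GB remain.
Put 433 GB in disk 9; 67 GB remain.
Put 352 GB in disk 10; 148 GB remain.
Put 191 GB in disk 11; 309 GB remain.
Put 486 GB in disk 12; 14 GB remain.
Final disks: [56,422] [278,222] [178,208,82] [450] [303,153] [498] [326,148] [442] [433] [352] [191] [486].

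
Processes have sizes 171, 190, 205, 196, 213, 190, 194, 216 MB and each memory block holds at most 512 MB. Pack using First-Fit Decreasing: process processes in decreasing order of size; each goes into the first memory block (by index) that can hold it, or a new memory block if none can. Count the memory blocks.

4 memory blocks

Sorted descending: 216, 213, 205, 196, 194, 190, 190, 171.
Put 216 MB in memory block 1; 296 MB remain.
Put 213 MB in memory block 1; 83 MB remain.
Put 205 MB in memory block 2; 307 MB remain.
Put 196 MB in memory block 2; 111 MB remain.
Put 194 MB in memory block 3; 318 MB remain.
Put 190 MB in memory block 3; 128 MB remain.
Put 190 MB in memory block 4; 322 MB remain.
Put 171 MB in memory block 4; 151 MB remain.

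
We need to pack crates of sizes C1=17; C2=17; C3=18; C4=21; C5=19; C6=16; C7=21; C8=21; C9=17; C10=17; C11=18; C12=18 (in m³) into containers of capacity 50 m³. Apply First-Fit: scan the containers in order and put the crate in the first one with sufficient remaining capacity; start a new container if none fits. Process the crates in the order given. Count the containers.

6

container 1: place C1 (17 m³), 33 m³ left
container 1: place C2 (17 m³), 16 m³ left
container 2: place C3 (18 m³), 32 m³ left
container 2: place C4 (21 m³), 11 m³ left
container 3: place C5 (19 m³), 31 m³ left
container 1: place C6 (16 m³), 0 m³ left
container 3: place C7 (21 m³), 10 m³ left
container 4: place C8 (21 m³), 29 m³ left
container 4: place C9 (17 m³), 12 m³ left
container 5: place C10 (17 m³), 33 m³ left
container 5: place C11 (18 m³), 15 m³ left
container 6: place C12 (18 m³), 32 m³ left
Final containers: [17,17,16] [18,21] [19,21] [21,17] [17,18] [18].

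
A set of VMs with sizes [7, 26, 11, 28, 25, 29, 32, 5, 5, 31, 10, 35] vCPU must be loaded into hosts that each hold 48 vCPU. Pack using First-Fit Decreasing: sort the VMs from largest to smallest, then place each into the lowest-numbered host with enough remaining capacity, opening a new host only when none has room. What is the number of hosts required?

7 hosts

Sorted descending: 35, 32, 31, 29, 28, 26, 25, 11, 10, 7, 5, 5.
host 1: place 35 vCPU, 13 vCPU left
host 2: place 32 vCPU, 16 vCPU left
host 3: place 31 vCPU, 17 vCPU left
host 4: place 29 vCPU, 19 vCPU left
host 5: place 28 vCPU, 20 vCPU left
host 6: place 26 vCPU, 22 vCPU left
host 7: place 25 vCPU, 23 vCPU left
host 1: place 11 vCPU, 2 vCPU left
host 2: place 10 vCPU, 6 vCPU left
host 3: place 7 vCPU, 10 vCPU left
host 2: place 5 vCPU, 1 vCPU left
host 3: place 5 vCPU, 5 vCPU left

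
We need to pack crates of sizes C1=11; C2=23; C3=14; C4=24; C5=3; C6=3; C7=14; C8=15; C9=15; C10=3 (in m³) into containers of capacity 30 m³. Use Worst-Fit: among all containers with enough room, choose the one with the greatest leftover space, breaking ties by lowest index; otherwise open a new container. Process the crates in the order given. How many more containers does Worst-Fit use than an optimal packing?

Worst-Fit: [11,14] [23,3] [24,3] [14,15] [15,3] → 5 containers.
Total size 125 m³; any packing needs at least ⌈125/30⌉ = 5 containers.
So 5 is already optimal.

0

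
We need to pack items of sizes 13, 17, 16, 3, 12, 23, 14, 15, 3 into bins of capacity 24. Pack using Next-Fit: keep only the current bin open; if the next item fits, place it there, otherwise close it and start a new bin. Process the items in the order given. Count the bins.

7 bins

Put 13 in bin 1; 11 remain.
Put 17 in bin 2; 7 remain.
Put 16 in bin 3; 8 remain.
Put 3 in bin 3; 5 remain.
Put 12 in bin 4; 12 remain.
Put 23 in bin 5; 1 remain.
Put 14 in bin 6; 10 remain.
Put 15 in bin 7; 9 remain.
Put 3 in bin 7; 6 remain.
Final bins: [13] [17] [16,3] [12] [23] [14] [15,3].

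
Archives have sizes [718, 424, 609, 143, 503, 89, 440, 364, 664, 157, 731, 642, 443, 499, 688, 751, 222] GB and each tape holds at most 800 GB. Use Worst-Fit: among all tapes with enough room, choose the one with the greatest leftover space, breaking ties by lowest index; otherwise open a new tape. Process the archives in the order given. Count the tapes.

tape 1: place 718 GB, 82 GB left
tape 2: place 424 GB, 376 GB left
tape 3: place 609 GB, 191 GB left
tape 2: place 143 GB, 233 GB left
tape 4: place 503 GB, 297 GB left
tape 4: place 89 GB, 208 GB left
tape 5: place 440 GB, 360 GB left
tape 6: place 364 GB, 436 GB left
tape 7: place 664 GB, 136 GB left
tape 6: place 157 GB, 279 GB left
tape 8: place 731 GB, 69 GB left
tape 9: place 642 GB, 158 GB left
tape 10: place 443 GB, 357 GB left
tape 11: place 499 GB, 301 GB left
tape 12: place 688 GB, 112 GB left
tape 13: place 751 GB, 49 GB left
tape 5: place 222 GB, 138 GB left
Final tapes: [718] [424,143] [609] [503,89] [440,222] [364,157] [664] [731] [642] [443] [499] [688] [751].

13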